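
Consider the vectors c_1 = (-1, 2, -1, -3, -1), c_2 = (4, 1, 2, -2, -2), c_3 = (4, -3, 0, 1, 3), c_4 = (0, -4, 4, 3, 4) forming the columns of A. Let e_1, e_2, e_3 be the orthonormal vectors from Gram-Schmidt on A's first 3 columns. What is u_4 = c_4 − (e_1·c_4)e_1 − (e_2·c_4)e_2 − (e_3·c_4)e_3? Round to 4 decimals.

c_1 = (-1, 2, -1, -3, -1); ‖c_1‖ = 4.0000, so e_1 = (-0.2500, 0.5000, -0.2500, -0.7500, -0.2500).
e_1·c_2 = (-0.2500)·4 + 0.5000·1 + (-0.2500)·2 + (-0.7500)·(-2) + (-0.2500)·(-2) = 1.0000.
u_2 = c_2 − 1.0000·e_1 = (4.2500, 0.5000, 2.2500, -1.2500, -1.7500).
‖u_2‖ = 5.2915, so e_2 = (0.8032, 0.0945, 0.4252, -0.2362, -0.3307).
e_1·c_3 = (-0.2500)·4 + 0.5000·(-3) + (-0.2500)·0 + (-0.7500)·1 + (-0.2500)·3 = -4.0000; e_2·c_3 = 0.8032·4 + 0.0945·(-3) + 0.4252·0 + (-0.2362)·1 + (-0.3307)·3 = 1.7008.
u_3 = c_3 + 4.0000·e_1 − 1.7008·e_2 = (1.6339, -1.1607, -1.7232, -1.5982, 2.5625).
‖u_3‖ = 4.0134, so e_3 = (0.4071, -0.2892, -0.4294, -0.3982, 0.6385).
e_1·c_4 = (-0.2500)·0 + 0.5000·(-4) + (-0.2500)·4 + (-0.7500)·3 + (-0.2500)·4 = -6.2500; e_2·c_4 = 0.8032·0 + 0.0945·(-4) + 0.4252·4 + (-0.2362)·3 + (-0.3307)·4 = -0.7087; e_3·c_4 = 0.4071·0 + (-0.2892)·(-4) + (-0.4294)·4 + (-0.3982)·3 + 0.6385·4 = 0.7987.
u_4 = c_4 + 6.2500·e_1 + 0.7087·e_2 − 0.7987·e_3 = (-1.3185, -0.5771, 3.0818, -1.5369, 1.6932).

u_4 = (-1.3185, -0.5771, 3.0818, -1.5369, 1.6932)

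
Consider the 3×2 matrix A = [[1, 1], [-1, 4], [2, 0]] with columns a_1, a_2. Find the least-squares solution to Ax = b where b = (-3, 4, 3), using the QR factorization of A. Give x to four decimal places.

x = (0.2366, 0.8065)

e_1 = a_1/‖a_1‖ = (1, -1, 2)/2.4495 = (0.4082, -0.4082, 0.8165).
r_{12} = e_1·a_2 = -1.2247.
u_2 = a_2 + 1.2247·e_1 = (1.5000, 3.5000, 1.0000).
‖u_2‖ = 3.9370, so e_2 = (0.3810, 0.8890, 0.2540).
Qᵀb = (-0.4082, 3.1750).
Back-substitute: x_2 = 3.1750/3.9370 = 0.8065.
x_1 = (-0.4082 + 1.2247·0.8065)/2.4495 = 0.2366.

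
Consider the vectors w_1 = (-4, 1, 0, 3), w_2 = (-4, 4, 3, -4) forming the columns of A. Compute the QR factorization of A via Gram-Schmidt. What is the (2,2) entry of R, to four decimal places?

r_{22} = 7.3850

w_1 = (-4, 1, 0, 3); ‖w_1‖ = 5.0990, so q_1 = (-0.7845, 0.1961, 0.0000, 0.5883).
q_1·w_2 = (-0.7845)·(-4) + 0.1961·4 + 0.0000·3 + 0.5883·(-4) = 1.5689.
u_2 = w_2 − 1.5689·q_1 = (-2.7692, 3.6923, 3.0000, -4.9231).
r_{22} = ‖u_2‖ = 7.3850.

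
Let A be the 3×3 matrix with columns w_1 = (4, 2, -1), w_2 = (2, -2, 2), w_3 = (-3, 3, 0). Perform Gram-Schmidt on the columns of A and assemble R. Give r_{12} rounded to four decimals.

r_{12} = 0.4364

w_1 = (4, 2, -1); ‖w_1‖ = 4.5826, so q_1 = (0.8729, 0.4364, -0.2182).
r_{12} = q_1·w_2 = 0.4364.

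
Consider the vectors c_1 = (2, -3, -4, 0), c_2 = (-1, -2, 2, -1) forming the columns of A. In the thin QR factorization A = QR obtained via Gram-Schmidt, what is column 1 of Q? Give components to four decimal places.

q_1 = (0.3714, -0.5571, -0.7428, 0.0000)

q_1 = c_1/‖c_1‖ = (2, -3, -4, 0)/5.3852 = (0.3714, -0.5571, -0.7428, 0.0000).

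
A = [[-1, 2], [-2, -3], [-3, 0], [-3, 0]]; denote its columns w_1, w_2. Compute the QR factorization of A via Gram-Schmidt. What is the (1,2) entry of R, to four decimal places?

r_{12} = 0.8341

q_1 = w_1/‖w_1‖ = (-1, -2, -3, -3)/4.7958 = (-0.2085, -0.4170, -0.6255, -0.6255).
r_{12} = q_1·w_2 = 0.8341.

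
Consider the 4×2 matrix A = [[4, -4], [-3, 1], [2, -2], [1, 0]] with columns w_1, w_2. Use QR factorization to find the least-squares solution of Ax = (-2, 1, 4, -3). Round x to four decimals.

w_1 = (4, -3, 2, 1); ‖w_1‖ = 5.4772, so e_1 = (0.7303, -0.5477, 0.3651, 0.1826).
e_1·w_2 = 0.7303·(-4) + (-0.5477)·1 + 0.3651·(-2) + 0.1826·0 = -4.1992.
u_2 = w_2 + 4.1992·e_1 = (-0.9333, -1.3000, -0.4667, 0.7667).
‖u_2‖ = 1.8348, so e_2 = (-0.5087, -0.7085, -0.2543, 0.4178).
Qᵀb = (-1.0954, -1.9620).
Back-substitute: x_2 = -1.9620/1.8348 = -1.0693.
x_1 = (-1.0954 + 4.1992·(-1.0693))/5.4772 = -1.0198.

x = (-1.0198, -1.0693)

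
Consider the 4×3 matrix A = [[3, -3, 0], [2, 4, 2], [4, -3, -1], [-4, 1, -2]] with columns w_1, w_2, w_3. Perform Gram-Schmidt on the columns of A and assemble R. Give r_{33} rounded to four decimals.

w_1 = (3, 2, 4, -4); ‖w_1‖ = 6.7082, so e_1 = (0.4472, 0.2981, 0.5963, -0.5963).
e_1·w_2 = 0.4472·(-3) + 0.2981·4 + 0.5963·(-3) + (-0.5963)·1 = -2.5342.
u_2 = w_2 + 2.5342·e_1 = (-1.8667, 4.7556, -1.4889, -0.5111).
‖u_2‖ = 5.3458, so e_2 = (-0.3492, 0.8896, -0.2785, -0.0956).
e_1·w_3 = 0.4472·0 + 0.2981·2 + 0.5963·(-1) + (-0.5963)·(-2) = 1.1926; e_2·w_3 = (-0.3492)·0 + 0.8896·2 + (-0.2785)·(-1) + (-0.0956)·(-2) = 2.2489.
u_3 = w_3 − 1.1926·e_1 − 2.2489·e_2 = (0.2519, -0.3561, -1.0848, -1.0739).
r_{33} = ‖u_3‖ = 1.5875.

r_{33} = 1.5875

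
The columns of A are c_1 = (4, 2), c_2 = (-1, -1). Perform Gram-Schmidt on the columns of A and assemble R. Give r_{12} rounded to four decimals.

c_1 = (4, 2); ‖c_1‖ = 4.4721, so q_1 = (0.8944, 0.4472).
r_{12} = q_1·c_2 = -1.3416.

r_{12} = -1.3416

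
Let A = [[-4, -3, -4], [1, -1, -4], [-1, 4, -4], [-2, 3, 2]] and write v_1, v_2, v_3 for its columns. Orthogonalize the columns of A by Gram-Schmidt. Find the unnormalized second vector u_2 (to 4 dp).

u_2 = (-2.8182, -1.0455, 4.0455, 3.0909)

v_1 = (-4, 1, -1, -2); ‖v_1‖ = 4.6904, so e_1 = (-0.8528, 0.2132, -0.2132, -0.4264).
e_1·v_2 = (-0.8528)·(-3) + 0.2132·(-1) + (-0.2132)·4 + (-0.4264)·3 = 0.2132.
u_2 = v_2 − 0.2132·e_1 = (-2.8182, -1.0455, 4.0455, 3.0909).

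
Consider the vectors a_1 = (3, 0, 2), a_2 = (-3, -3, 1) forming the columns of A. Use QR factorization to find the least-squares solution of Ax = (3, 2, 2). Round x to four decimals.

a_1 = (3, 0, 2); ‖a_1‖ = 3.6056, so q_1 = (0.8321, 0.0000, 0.5547).
q_1·a_2 = 0.8321·(-3) + 0.0000·(-3) + 0.5547·1 = -1.9415.
u_2 = a_2 + 1.9415·q_1 = (-1.3846, -3.0000, 2.0769).
‖u_2‖ = 3.9027, so q_2 = (-0.3548, -0.7687, 0.5322).
Qᵀb = (3.6056, -1.5374).
Back-substitute: x_2 = -1.5374/3.9027 = -0.3939.
x_1 = (3.6056 + 1.9415·(-0.3939))/3.6056 = 0.7879.

x = (0.7879, -0.3939)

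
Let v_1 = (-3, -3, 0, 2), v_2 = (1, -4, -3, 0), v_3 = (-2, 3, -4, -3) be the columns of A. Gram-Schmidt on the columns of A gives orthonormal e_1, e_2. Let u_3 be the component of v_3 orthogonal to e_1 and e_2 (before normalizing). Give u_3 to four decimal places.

e_1 = v_1/‖v_1‖ = (-3, -3, 0, 2)/4.6904 = (-0.6396, -0.6396, 0.0000, 0.4264).
r_{12} = e_1·v_2 = 1.9188.
u_2 = v_2 − 1.9188·e_1 = (2.2273, -2.7727, -3.0000, -0.8182).
‖u_2‖ = 4.7242, so e_2 = (0.4715, -0.5869, -0.6350, -0.1732).
r_{13} = e_1·v_3 = -1.9188; r_{23} = e_2·v_3 = 0.3560.
u_3 = v_3 + 1.9188·e_1 − 0.3560·e_2 = (-3.3951, 1.9817, -3.7739, -2.1202).

u_3 = (-3.3951, 1.9817, -3.7739, -2.1202)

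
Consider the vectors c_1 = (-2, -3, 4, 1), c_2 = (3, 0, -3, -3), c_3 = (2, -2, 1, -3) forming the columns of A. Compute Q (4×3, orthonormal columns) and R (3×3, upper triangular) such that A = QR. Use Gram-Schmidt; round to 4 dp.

Q = [[-0.3651, 0.4562, 0.2951], [-0.5477, -0.5988, 0.5706], [0.7303, -0.0570, 0.6690], [0.1826, -0.6558, -0.3738]], R = [[5.4772, -3.8341, 0.5477], [0.0000, 3.5071, 4.0204], [0.0000, 0.0000, 1.2396]]

c_1 = (-2, -3, 4, 1); ‖c_1‖ = 5.4772, so e_1 = (-0.3651, -0.5477, 0.7303, 0.1826).
e_1·c_2 = (-0.3651)·3 + (-0.5477)·0 + 0.7303·(-3) + 0.1826·(-3) = -3.8341.
u_2 = c_2 + 3.8341·e_1 = (1.6000, -2.1000, -0.2000, -2.3000).
‖u_2‖ = 3.5071, so e_2 = (0.4562, -0.5988, -0.0570, -0.6558).
e_1·c_3 = (-0.3651)·2 + (-0.5477)·(-2) + 0.7303·1 + 0.1826·(-3) = 0.5477; e_2·c_3 = 0.4562·2 + (-0.5988)·(-2) + (-0.0570)·1 + (-0.6558)·(-3) = 4.0204.
u_3 = c_3 − 0.5477·e_1 − 4.0204·e_2 = (0.3659, 0.7073, 0.8293, -0.4634).
‖u_3‖ = 1.2396, so e_3 = (0.2951, 0.5706, 0.6690, -0.3738).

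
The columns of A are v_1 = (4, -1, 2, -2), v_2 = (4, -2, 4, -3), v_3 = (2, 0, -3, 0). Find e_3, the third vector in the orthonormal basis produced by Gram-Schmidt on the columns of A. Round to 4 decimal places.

e_3 = (-0.0937, -0.7363, -0.5555, -0.3748)

v_1 = (4, -1, 2, -2); ‖v_1‖ = 5.0000, so e_1 = (0.8000, -0.2000, 0.4000, -0.4000).
e_1·v_2 = 0.8000·4 + (-0.2000)·(-2) + 0.4000·4 + (-0.4000)·(-3) = 6.4000.
u_2 = v_2 − 6.4000·e_1 = (-1.1200, -0.7200, 1.4400, -0.4400).
‖u_2‖ = 2.0100, so e_2 = (-0.5572, -0.3582, 0.7164, -0.2189).
e_1·v_3 = 0.8000·2 + (-0.2000)·0 + 0.4000·(-3) + (-0.4000)·0 = 0.4000; e_2·v_3 = (-0.5572)·2 + (-0.3582)·0 + 0.7164·(-3) + (-0.2189)·0 = -3.2637.
u_3 = v_3 − 0.4000·e_1 + 3.2637·e_2 = (-0.1386, -1.0891, -0.8218, -0.5545).
‖u_3‖ = 1.4792, so e_3 = (-0.0937, -0.7363, -0.5555, -0.3748).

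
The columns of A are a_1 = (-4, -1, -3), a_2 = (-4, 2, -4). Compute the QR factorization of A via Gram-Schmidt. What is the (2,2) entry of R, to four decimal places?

a_1 = (-4, -1, -3); ‖a_1‖ = 5.0990, so e_1 = (-0.7845, -0.1961, -0.5883).
e_1·a_2 = (-0.7845)·(-4) + (-0.1961)·2 + (-0.5883)·(-4) = 5.0990.
u_2 = a_2 − 5.0990·e_1 = (0.0000, 3.0000, -1.0000).
r_{22} = ‖u_2‖ = 3.1623.

r_{22} = 3.1623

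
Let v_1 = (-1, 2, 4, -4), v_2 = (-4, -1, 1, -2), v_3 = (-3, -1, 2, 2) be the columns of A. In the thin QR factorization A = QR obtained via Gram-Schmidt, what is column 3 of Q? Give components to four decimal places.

e_3 = (-0.2000, 0.0188, 0.6623, 0.7218)

v_1 = (-1, 2, 4, -4); ‖v_1‖ = 6.0828, so e_1 = (-0.1644, 0.3288, 0.6576, -0.6576).
e_1·v_2 = (-0.1644)·(-4) + 0.3288·(-1) + 0.6576·1 + (-0.6576)·(-2) = 2.3016.
u_2 = v_2 − 2.3016·e_1 = (-3.6216, -1.7568, -0.5135, -0.4865).
‖u_2‖ = 4.0869, so e_2 = (-0.8862, -0.4299, -0.1256, -0.1190).
e_1·v_3 = (-0.1644)·(-3) + 0.3288·(-1) + 0.6576·2 + (-0.6576)·2 = 0.1644; e_2·v_3 = (-0.8862)·(-3) + (-0.4299)·(-1) + (-0.1256)·2 + (-0.1190)·2 = 2.5989.
u_3 = v_3 − 0.1644·e_1 − 2.5989·e_2 = (-0.6699, 0.0631, 2.2184, 2.4175).
‖u_3‖ = 3.3494, so e_3 = (-0.2000, 0.0188, 0.6623, 0.7218).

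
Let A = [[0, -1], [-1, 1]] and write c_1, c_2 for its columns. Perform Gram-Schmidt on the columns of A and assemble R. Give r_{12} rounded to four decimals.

q_1 = c_1/‖c_1‖ = (0, -1)/1.0000 = (0.0000, -1.0000).
r_{12} = q_1·c_2 = -1.0000.

r_{12} = -1.0000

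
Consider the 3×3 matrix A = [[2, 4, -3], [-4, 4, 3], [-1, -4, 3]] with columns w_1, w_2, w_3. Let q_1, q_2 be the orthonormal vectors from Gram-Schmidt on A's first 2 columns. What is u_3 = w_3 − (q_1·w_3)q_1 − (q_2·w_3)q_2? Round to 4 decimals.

u_3 = (0.4839, 0.0968, 0.5806)

w_1 = (2, -4, -1); ‖w_1‖ = 4.5826, so q_1 = (0.4364, -0.8729, -0.2182).
q_1·w_2 = 0.4364·4 + (-0.8729)·4 + (-0.2182)·(-4) = -0.8729.
u_2 = w_2 + 0.8729·q_1 = (4.3810, 3.2381, -4.1905).
‖u_2‖ = 6.8730, so q_2 = (0.6374, 0.4711, -0.6097).
q_1·w_3 = 0.4364·(-3) + (-0.8729)·3 + (-0.2182)·3 = -4.5826; q_2·w_3 = 0.6374·(-3) + 0.4711·3 + (-0.6097)·3 = -2.3280.
u_3 = w_3 + 4.5826·q_1 + 2.3280·q_2 = (0.4839, 0.0968, 0.5806).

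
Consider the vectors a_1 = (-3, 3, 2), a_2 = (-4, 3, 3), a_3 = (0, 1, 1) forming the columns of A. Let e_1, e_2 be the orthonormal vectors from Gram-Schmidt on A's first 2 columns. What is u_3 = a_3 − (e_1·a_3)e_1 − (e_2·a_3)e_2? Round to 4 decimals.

u_3 = (0.6316, 0.2105, 0.6316)

a_1 = (-3, 3, 2); ‖a_1‖ = 4.6904, so e_1 = (-0.6396, 0.6396, 0.4264).
e_1·a_2 = (-0.6396)·(-4) + 0.6396·3 + 0.4264·3 = 5.7564.
u_2 = a_2 − 5.7564·e_1 = (-0.3182, -0.6818, 0.5455).
‖u_2‖ = 0.9293, so e_2 = (-0.3424, -0.7337, 0.5869).
e_1·a_3 = (-0.6396)·0 + 0.6396·1 + 0.4264·1 = 1.0660; e_2·a_3 = (-0.3424)·0 + (-0.7337)·1 + 0.5869·1 = -0.1467.
u_3 = a_3 − 1.0660·e_1 + 0.1467·e_2 = (0.6316, 0.2105, 0.6316).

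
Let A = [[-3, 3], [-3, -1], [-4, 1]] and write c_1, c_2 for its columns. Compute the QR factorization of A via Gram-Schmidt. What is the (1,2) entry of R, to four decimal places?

c_1 = (-3, -3, -4); ‖c_1‖ = 5.8310, so e_1 = (-0.5145, -0.5145, -0.6860).
r_{12} = e_1·c_2 = -1.7150.

r_{12} = -1.7150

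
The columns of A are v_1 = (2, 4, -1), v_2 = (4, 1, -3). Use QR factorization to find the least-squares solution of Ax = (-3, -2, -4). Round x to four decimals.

x = (-0.7165, 0.3364)

v_1 = (2, 4, -1); ‖v_1‖ = 4.5826, so q_1 = (0.4364, 0.8729, -0.2182).
q_1·v_2 = 0.4364·4 + 0.8729·1 + (-0.2182)·(-3) = 3.2733.
u_2 = v_2 − 3.2733·q_1 = (2.5714, -1.8571, -2.2857).
‖u_2‖ = 3.9097, so q_2 = (0.6577, -0.4750, -0.5846).
Qᵀb = (-2.1822, 1.3154).
Back-substitute: x_2 = 1.3154/3.9097 = 0.3364.
x_1 = (-2.1822 − 3.2733·0.3364)/4.5826 = -0.7165.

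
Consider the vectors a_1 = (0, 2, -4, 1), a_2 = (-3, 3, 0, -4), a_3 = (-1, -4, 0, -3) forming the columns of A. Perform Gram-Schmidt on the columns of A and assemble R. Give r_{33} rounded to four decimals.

r_{33} = 4.4445

a_1 = (0, 2, -4, 1); ‖a_1‖ = 4.5826, so q_1 = (0.0000, 0.4364, -0.8729, 0.2182).
q_1·a_2 = 0.0000·(-3) + 0.4364·3 + (-0.8729)·0 + 0.2182·(-4) = 0.4364.
u_2 = a_2 − 0.4364·q_1 = (-3.0000, 2.8095, 0.3810, -4.0952).
‖u_2‖ = 5.8146, so q_2 = (-0.5159, 0.4832, 0.0655, -0.7043).
q_1·a_3 = 0.0000·(-1) + 0.4364·(-4) + (-0.8729)·0 + 0.2182·(-3) = -2.4004; q_2·a_3 = (-0.5159)·(-1) + 0.4832·(-4) + 0.0655·0 + (-0.7043)·(-3) = 0.6961.
u_3 = a_3 + 2.4004·q_1 − 0.6961·q_2 = (-0.6408, -3.2887, -2.1408, -1.9859).
r_{33} = ‖u_3‖ = 4.4445.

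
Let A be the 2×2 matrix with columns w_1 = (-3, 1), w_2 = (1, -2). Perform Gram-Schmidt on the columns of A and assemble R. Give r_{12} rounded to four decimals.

w_1 = (-3, 1); ‖w_1‖ = 3.1623, so e_1 = (-0.9487, 0.3162).
r_{12} = e_1·w_2 = -1.5811.

r_{12} = -1.5811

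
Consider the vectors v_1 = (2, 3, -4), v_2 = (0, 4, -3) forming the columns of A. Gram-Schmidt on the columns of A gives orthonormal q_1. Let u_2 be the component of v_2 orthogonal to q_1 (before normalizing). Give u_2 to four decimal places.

u_2 = (-1.6552, 1.5172, 0.3103)

q_1 = v_1/‖v_1‖ = (2, 3, -4)/5.3852 = (0.3714, 0.5571, -0.7428).
r_{12} = q_1·v_2 = 4.4567.
u_2 = v_2 − 4.4567·q_1 = (-1.6552, 1.5172, 0.3103).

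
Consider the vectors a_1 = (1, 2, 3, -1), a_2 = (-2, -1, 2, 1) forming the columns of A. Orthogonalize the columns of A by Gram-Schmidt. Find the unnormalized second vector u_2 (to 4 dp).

u_2 = (-2.0667, -1.1333, 1.8000, 1.0667)

e_1 = a_1/‖a_1‖ = (1, 2, 3, -1)/3.8730 = (0.2582, 0.5164, 0.7746, -0.2582).
r_{12} = e_1·a_2 = 0.2582.
u_2 = a_2 − 0.2582·e_1 = (-2.0667, -1.1333, 1.8000, 1.0667).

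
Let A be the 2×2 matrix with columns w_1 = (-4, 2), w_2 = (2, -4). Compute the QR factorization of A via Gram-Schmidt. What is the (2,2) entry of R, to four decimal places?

r_{22} = 2.6833

q_1 = w_1/‖w_1‖ = (-4, 2)/4.4721 = (-0.8944, 0.4472).
r_{12} = q_1·w_2 = -3.5777.
u_2 = w_2 + 3.5777·q_1 = (-1.2000, -2.4000).
r_{22} = ‖u_2‖ = 2.6833.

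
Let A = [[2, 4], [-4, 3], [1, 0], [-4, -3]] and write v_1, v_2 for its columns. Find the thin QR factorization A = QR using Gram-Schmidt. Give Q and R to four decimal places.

Q = [[0.3288, 0.6280], [-0.6576, 0.6804], [0.1644, -0.0381], [-0.6576, -0.3759]], R = [[6.0828, 1.3152], [0.0000, 5.6807]]

v_1 = (2, -4, 1, -4); ‖v_1‖ = 6.0828, so q_1 = (0.3288, -0.6576, 0.1644, -0.6576).
q_1·v_2 = 0.3288·4 + (-0.6576)·3 + 0.1644·0 + (-0.6576)·(-3) = 1.3152.
u_2 = v_2 − 1.3152·q_1 = (3.5676, 3.8649, -0.2162, -2.1351).
‖u_2‖ = 5.6807, so q_2 = (0.6280, 0.6804, -0.0381, -0.3759).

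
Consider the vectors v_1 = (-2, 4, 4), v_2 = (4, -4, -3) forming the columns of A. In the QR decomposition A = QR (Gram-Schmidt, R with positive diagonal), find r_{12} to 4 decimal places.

r_{12} = -6.0000

v_1 = (-2, 4, 4); ‖v_1‖ = 6.0000, so e_1 = (-0.3333, 0.6667, 0.6667).
r_{12} = e_1·v_2 = -6.0000.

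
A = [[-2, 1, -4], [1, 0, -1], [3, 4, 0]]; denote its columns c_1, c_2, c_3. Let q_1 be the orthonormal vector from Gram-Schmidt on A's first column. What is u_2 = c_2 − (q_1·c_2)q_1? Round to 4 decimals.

q_1 = c_1/‖c_1‖ = (-2, 1, 3)/3.7417 = (-0.5345, 0.2673, 0.8018).
r_{12} = q_1·c_2 = 2.6726.
u_2 = c_2 − 2.6726·q_1 = (2.4286, -0.7143, 1.8571).

u_2 = (2.4286, -0.7143, 1.8571)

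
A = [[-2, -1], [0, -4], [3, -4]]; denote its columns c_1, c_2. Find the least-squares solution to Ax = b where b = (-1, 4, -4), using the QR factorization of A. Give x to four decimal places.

x = (-0.9726, -0.2644)

c_1 = (-2, 0, 3); ‖c_1‖ = 3.6056, so e_1 = (-0.5547, 0.0000, 0.8321).
e_1·c_2 = (-0.5547)·(-1) + 0.0000·(-4) + 0.8321·(-4) = -2.7735.
u_2 = c_2 + 2.7735·e_1 = (-2.5385, -4.0000, -1.6923).
‖u_2‖ = 5.0307, so e_2 = (-0.5046, -0.7951, -0.3364).
Qᵀb = (-2.7735, -1.3303).
Back-substitute: x_2 = -1.3303/5.0307 = -0.2644.
x_1 = (-2.7735 + 2.7735·(-0.2644))/3.6056 = -0.9726.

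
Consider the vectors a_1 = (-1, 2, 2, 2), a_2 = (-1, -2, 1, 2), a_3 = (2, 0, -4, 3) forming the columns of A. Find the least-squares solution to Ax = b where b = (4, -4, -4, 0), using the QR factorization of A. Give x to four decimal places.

a_1 = (-1, 2, 2, 2); ‖a_1‖ = 3.6056, so e_1 = (-0.2774, 0.5547, 0.5547, 0.5547).
e_1·a_2 = (-0.2774)·(-1) + 0.5547·(-2) + 0.5547·1 + 0.5547·2 = 0.8321.
u_2 = a_2 − 0.8321·e_1 = (-0.7692, -2.4615, 0.5385, 1.5385).
‖u_2‖ = 3.0509, so e_2 = (-0.2521, -0.8068, 0.1765, 0.5043).
e_1·a_3 = (-0.2774)·2 + 0.5547·0 + 0.5547·(-4) + 0.5547·3 = -1.1094; e_2·a_3 = (-0.2521)·2 + (-0.8068)·0 + 0.1765·(-4) + 0.5043·3 = 0.3026.
u_3 = a_3 + 1.1094·e_1 − 0.3026·e_2 = (1.7686, 0.8595, -3.4380, 3.4628).
‖u_3‖ = 5.2610, so e_3 = (0.3362, 0.1634, -0.6535, 0.6582).
Qᵀb = (-5.5470, 1.5128, 3.3052).
Back-substitute: x_3 = 3.3052/5.2610 = 0.6282.
x_2 = (1.5128 − 0.3026·0.6282)/3.0509 = 0.4336.
x_1 = (-5.5470 − 0.8321·0.4336 + 1.1094·0.6282)/3.6056 = -1.4452.

x = (-1.4452, 0.4336, 0.6282)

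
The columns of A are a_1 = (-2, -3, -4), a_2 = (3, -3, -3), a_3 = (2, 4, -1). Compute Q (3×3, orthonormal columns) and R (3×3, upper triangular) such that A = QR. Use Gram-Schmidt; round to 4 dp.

Q = [[-0.3714, 0.9197, 0.1270], [-0.5571, -0.3302, 0.7620], [-0.7428, -0.2122, -0.6350]], R = [[5.3852, 2.7854, -2.2283], [0.0000, 4.3865, 0.7311], [0.0000, 0.0000, 3.9370]]

a_1 = (-2, -3, -4); ‖a_1‖ = 5.3852, so q_1 = (-0.3714, -0.5571, -0.7428).
q_1·a_2 = (-0.3714)·3 + (-0.5571)·(-3) + (-0.7428)·(-3) = 2.7854.
u_2 = a_2 − 2.7854·q_1 = (4.0345, -1.4483, -0.9310).
‖u_2‖ = 4.3865, so q_2 = (0.9197, -0.3302, -0.2122).
q_1·a_3 = (-0.3714)·2 + (-0.5571)·4 + (-0.7428)·(-1) = -2.2283; q_2·a_3 = 0.9197·2 + (-0.3302)·4 + (-0.2122)·(-1) = 0.7311.
u_3 = a_3 + 2.2283·q_1 − 0.7311·q_2 = (0.5000, 3.0000, -2.5000).
‖u_3‖ = 3.9370, so q_3 = (0.1270, 0.7620, -0.6350).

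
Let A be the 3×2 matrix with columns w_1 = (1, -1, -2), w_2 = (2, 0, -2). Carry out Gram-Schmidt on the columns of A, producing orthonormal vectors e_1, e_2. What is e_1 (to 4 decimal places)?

e_1 = (0.4082, -0.4082, -0.8165)

e_1 = w_1/‖w_1‖ = (1, -1, -2)/2.4495 = (0.4082, -0.4082, -0.8165).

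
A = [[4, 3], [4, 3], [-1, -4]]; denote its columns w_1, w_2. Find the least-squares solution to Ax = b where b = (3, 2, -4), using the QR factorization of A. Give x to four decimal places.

w_1 = (4, 4, -1); ‖w_1‖ = 5.7446, so q_1 = (0.6963, 0.6963, -0.1741).
q_1·w_2 = 0.6963·3 + 0.6963·3 + (-0.1741)·(-4) = 4.8742.
u_2 = w_2 − 4.8742·q_1 = (-0.3939, -0.3939, -3.1515).
‖u_2‖ = 3.2004, so q_2 = (-0.1231, -0.1231, -0.9847).
Qᵀb = (4.1779, 3.3235).
Back-substitute: x_2 = 3.3235/3.2004 = 1.0385.
x_1 = (4.1779 − 4.8742·1.0385)/5.7446 = -0.1538.

x = (-0.1538, 1.0385)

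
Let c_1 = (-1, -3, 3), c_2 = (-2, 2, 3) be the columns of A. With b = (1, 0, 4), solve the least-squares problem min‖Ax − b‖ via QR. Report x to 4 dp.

c_1 = (-1, -3, 3); ‖c_1‖ = 4.3589, so e_1 = (-0.2294, -0.6882, 0.6882).
e_1·c_2 = (-0.2294)·(-2) + (-0.6882)·2 + 0.6882·3 = 1.1471.
u_2 = c_2 − 1.1471·e_1 = (-1.7368, 2.7895, 2.2105).
‖u_2‖ = 3.9603, so e_2 = (-0.4386, 0.7044, 0.5582).
Qᵀb = (2.5236, 1.7941).
Back-substitute: x_2 = 1.7941/3.9603 = 0.4530.
x_1 = (2.5236 − 1.1471·0.4530)/4.3589 = 0.4597.

x = (0.4597, 0.4530)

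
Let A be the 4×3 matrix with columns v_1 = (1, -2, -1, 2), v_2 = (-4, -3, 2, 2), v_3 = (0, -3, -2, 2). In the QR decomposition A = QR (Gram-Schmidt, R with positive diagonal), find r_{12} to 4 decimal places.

r_{12} = 1.2649

v_1 = (1, -2, -1, 2); ‖v_1‖ = 3.1623, so q_1 = (0.3162, -0.6325, -0.3162, 0.6325).
r_{12} = q_1·v_2 = 1.2649.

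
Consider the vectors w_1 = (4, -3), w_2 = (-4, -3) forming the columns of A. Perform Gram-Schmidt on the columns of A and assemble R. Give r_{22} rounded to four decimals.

r_{22} = 4.8000

q_1 = w_1/‖w_1‖ = (4, -3)/5.0000 = (0.8000, -0.6000).
r_{12} = q_1·w_2 = -1.4000.
u_2 = w_2 + 1.4000·q_1 = (-2.8800, -3.8400).
r_{22} = ‖u_2‖ = 4.8000.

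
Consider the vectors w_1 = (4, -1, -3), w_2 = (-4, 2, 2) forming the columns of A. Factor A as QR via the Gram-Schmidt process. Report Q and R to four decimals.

e_1 = w_1/‖w_1‖ = (4, -1, -3)/5.0990 = (0.7845, -0.1961, -0.5883).
r_{12} = e_1·w_2 = -4.7068.
u_2 = w_2 + 4.7068·e_1 = (-0.3077, 1.0769, -0.7692).
‖u_2‖ = 1.3587, so e_2 = (-0.2265, 0.7926, -0.5661).

Q = [[0.7845, -0.2265], [-0.1961, 0.7926], [-0.5883, -0.5661]], R = [[5.0990, -4.7068], [0.0000, 1.3587]]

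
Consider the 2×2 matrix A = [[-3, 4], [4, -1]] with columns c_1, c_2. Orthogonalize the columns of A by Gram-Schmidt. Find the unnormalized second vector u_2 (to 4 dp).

c_1 = (-3, 4); ‖c_1‖ = 5.0000, so q_1 = (-0.6000, 0.8000).
q_1·c_2 = (-0.6000)·4 + 0.8000·(-1) = -3.2000.
u_2 = c_2 + 3.2000·q_1 = (2.0800, 1.5600).

u_2 = (2.0800, 1.5600)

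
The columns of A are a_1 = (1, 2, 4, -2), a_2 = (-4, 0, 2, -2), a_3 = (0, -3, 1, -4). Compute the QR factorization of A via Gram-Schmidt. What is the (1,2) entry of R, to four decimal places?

r_{12} = 1.6000

a_1 = (1, 2, 4, -2); ‖a_1‖ = 5.0000, so q_1 = (0.2000, 0.4000, 0.8000, -0.4000).
r_{12} = q_1·a_2 = 1.6000.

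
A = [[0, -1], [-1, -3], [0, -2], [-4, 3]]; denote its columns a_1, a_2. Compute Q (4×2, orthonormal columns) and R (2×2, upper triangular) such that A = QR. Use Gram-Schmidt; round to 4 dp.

Q = [[0.0000, -0.2342], [-0.2425, -0.8265], [0.0000, -0.4684], [-0.9701, 0.2066]], R = [[4.1231, -2.1828], [0.0000, 4.2703]]

e_1 = a_1/‖a_1‖ = (0, -1, 0, -4)/4.1231 = (0.0000, -0.2425, 0.0000, -0.9701).
r_{12} = e_1·a_2 = -2.1828.
u_2 = a_2 + 2.1828·e_1 = (-1.0000, -3.5294, -2.0000, 0.8824).
‖u_2‖ = 4.2703, so e_2 = (-0.2342, -0.8265, -0.4684, 0.2066).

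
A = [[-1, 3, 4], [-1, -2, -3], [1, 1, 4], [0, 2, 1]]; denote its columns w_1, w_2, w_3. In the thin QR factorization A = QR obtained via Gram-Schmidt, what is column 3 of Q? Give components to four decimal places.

e_3 = (0.3780, 0.2520, 0.6299, -0.6299)

e_1 = w_1/‖w_1‖ = (-1, -1, 1, 0)/1.7321 = (-0.5774, -0.5774, 0.5774, 0.0000).
r_{12} = e_1·w_2 = 0.0000.
u_2 = w_2 + 0.0000·e_1 = (3.0000, -2.0000, 1.0000, 2.0000).
‖u_2‖ = 4.2426, so e_2 = (0.7071, -0.4714, 0.2357, 0.4714).
r_{13} = e_1·w_3 = 1.7321; r_{23} = e_2·w_3 = 5.6569.
u_3 = w_3 − 1.7321·e_1 − 5.6569·e_2 = (1.0000, 0.6667, 1.6667, -1.6667).
‖u_3‖ = 2.6458, so e_3 = (0.3780, 0.2520, 0.6299, -0.6299).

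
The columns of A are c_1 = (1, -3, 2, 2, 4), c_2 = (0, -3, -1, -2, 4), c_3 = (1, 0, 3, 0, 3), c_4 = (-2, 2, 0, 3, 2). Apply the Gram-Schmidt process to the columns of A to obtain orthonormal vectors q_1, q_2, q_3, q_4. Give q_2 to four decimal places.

q_2 = (-0.1269, -0.3006, -0.4810, -0.7081, 0.4008)

q_1 = c_1/‖c_1‖ = (1, -3, 2, 2, 4)/5.8310 = (0.1715, -0.5145, 0.3430, 0.3430, 0.6860).
r_{12} = q_1·c_2 = 3.2585.
u_2 = c_2 − 3.2585·q_1 = (-0.5588, -1.3235, -2.1176, -3.1176, 1.7647).
‖u_2‖ = 4.4025, so q_2 = (-0.1269, -0.3006, -0.4810, -0.7081, 0.4008).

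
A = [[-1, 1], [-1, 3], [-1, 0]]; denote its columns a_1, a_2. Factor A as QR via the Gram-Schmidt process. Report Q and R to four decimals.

Q = [[-0.5774, -0.1543], [-0.5774, 0.7715], [-0.5774, -0.6172]], R = [[1.7321, -2.3094], [0.0000, 2.1602]]

e_1 = a_1/‖a_1‖ = (-1, -1, -1)/1.7321 = (-0.5774, -0.5774, -0.5774).
r_{12} = e_1·a_2 = -2.3094.
u_2 = a_2 + 2.3094·e_1 = (-0.3333, 1.6667, -1.3333).
‖u_2‖ = 2.1602, so e_2 = (-0.1543, 0.7715, -0.6172).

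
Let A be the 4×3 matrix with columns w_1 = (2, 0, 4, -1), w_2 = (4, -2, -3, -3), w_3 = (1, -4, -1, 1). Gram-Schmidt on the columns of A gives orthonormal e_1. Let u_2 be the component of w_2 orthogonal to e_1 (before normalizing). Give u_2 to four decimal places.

u_2 = (4.0952, -2.0000, -2.8095, -3.0476)

w_1 = (2, 0, 4, -1); ‖w_1‖ = 4.5826, so e_1 = (0.4364, 0.0000, 0.8729, -0.2182).
e_1·w_2 = 0.4364·4 + 0.0000·(-2) + 0.8729·(-3) + (-0.2182)·(-3) = -0.2182.
u_2 = w_2 + 0.2182·e_1 = (4.0952, -2.0000, -2.8095, -3.0476).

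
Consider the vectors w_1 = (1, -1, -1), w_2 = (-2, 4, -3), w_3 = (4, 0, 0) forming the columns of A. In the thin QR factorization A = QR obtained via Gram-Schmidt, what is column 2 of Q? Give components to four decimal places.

e_2 = (-0.1961, 0.5883, -0.7845)

e_1 = w_1/‖w_1‖ = (1, -1, -1)/1.7321 = (0.5774, -0.5774, -0.5774).
r_{12} = e_1·w_2 = -1.7321.
u_2 = w_2 + 1.7321·e_1 = (-1.0000, 3.0000, -4.0000).
‖u_2‖ = 5.0990, so e_2 = (-0.1961, 0.5883, -0.7845).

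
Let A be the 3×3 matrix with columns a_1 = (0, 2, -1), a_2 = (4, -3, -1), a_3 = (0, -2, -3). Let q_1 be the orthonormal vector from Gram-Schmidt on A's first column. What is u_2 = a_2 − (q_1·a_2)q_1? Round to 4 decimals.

a_1 = (0, 2, -1); ‖a_1‖ = 2.2361, so q_1 = (0.0000, 0.8944, -0.4472).
q_1·a_2 = 0.0000·4 + 0.8944·(-3) + (-0.4472)·(-1) = -2.2361.
u_2 = a_2 + 2.2361·q_1 = (4.0000, -1.0000, -2.0000).

u_2 = (4.0000, -1.0000, -2.0000)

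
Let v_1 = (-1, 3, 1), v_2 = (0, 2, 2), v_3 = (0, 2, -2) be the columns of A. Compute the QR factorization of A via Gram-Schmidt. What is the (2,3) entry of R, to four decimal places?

v_1 = (-1, 3, 1); ‖v_1‖ = 3.3166, so q_1 = (-0.3015, 0.9045, 0.3015).
q_1·v_2 = (-0.3015)·0 + 0.9045·2 + 0.3015·2 = 2.4121.
u_2 = v_2 − 2.4121·q_1 = (0.7273, -0.1818, 1.2727).
‖u_2‖ = 1.4771, so q_2 = (0.4924, -0.1231, 0.8616).
r_{23} = q_2·v_3 = -1.9695.

r_{23} = -1.9695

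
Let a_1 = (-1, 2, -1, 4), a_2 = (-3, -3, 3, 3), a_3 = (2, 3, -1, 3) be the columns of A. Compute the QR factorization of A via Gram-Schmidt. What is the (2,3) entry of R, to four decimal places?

a_1 = (-1, 2, -1, 4); ‖a_1‖ = 4.6904, so e_1 = (-0.2132, 0.4264, -0.2132, 0.8528).
e_1·a_2 = (-0.2132)·(-3) + 0.4264·(-3) + (-0.2132)·3 + 0.8528·3 = 1.2792.
u_2 = a_2 − 1.2792·e_1 = (-2.7273, -3.5455, 3.2727, 1.9091).
‖u_2‖ = 5.8621, so e_2 = (-0.4652, -0.6048, 0.5583, 0.3257).
r_{23} = e_2·a_3 = -2.3262.

r_{23} = -2.3262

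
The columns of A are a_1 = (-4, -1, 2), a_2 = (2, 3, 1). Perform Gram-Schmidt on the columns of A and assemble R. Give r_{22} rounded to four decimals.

r_{22} = 3.1848

a_1 = (-4, -1, 2); ‖a_1‖ = 4.5826, so q_1 = (-0.8729, -0.2182, 0.4364).
q_1·a_2 = (-0.8729)·2 + (-0.2182)·3 + 0.4364·1 = -1.9640.
u_2 = a_2 + 1.9640·q_1 = (0.2857, 2.5714, 1.8571).
r_{22} = ‖u_2‖ = 3.1848.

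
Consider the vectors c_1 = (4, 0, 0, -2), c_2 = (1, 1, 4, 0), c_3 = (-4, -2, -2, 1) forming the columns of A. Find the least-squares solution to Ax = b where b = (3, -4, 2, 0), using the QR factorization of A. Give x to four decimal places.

x = (2.2778, 1.6111, 2.2222)

c_1 = (4, 0, 0, -2); ‖c_1‖ = 4.4721, so q_1 = (0.8944, 0.0000, 0.0000, -0.4472).
q_1·c_2 = 0.8944·1 + 0.0000·1 + 0.0000·4 + (-0.4472)·0 = 0.8944.
u_2 = c_2 − 0.8944·q_1 = (0.2000, 1.0000, 4.0000, 0.4000).
‖u_2‖ = 4.1473, so q_2 = (0.0482, 0.2411, 0.9645, 0.0964).
q_1·c_3 = 0.8944·(-4) + 0.0000·(-2) + 0.0000·(-2) + (-0.4472)·1 = -4.0249; q_2·c_3 = 0.0482·(-4) + 0.2411·(-2) + 0.9645·(-2) + 0.0964·1 = -2.5077.
u_3 = c_3 + 4.0249·q_1 + 2.5077·q_2 = (-0.2791, -1.3953, 0.4186, -0.5581).
‖u_3‖ = 1.5848, so q_3 = (-0.1761, -0.8805, 0.2641, -0.3522).
Qᵀb = (2.6833, 1.1092, 3.5218).
Back-substitute: x_3 = 3.5218/1.5848 = 2.2222.
x_2 = (1.1092 + 2.5077·2.2222)/4.1473 = 1.6111.
x_1 = (2.6833 − 0.8944·1.6111 + 4.0249·2.2222)/4.4721 = 2.2778.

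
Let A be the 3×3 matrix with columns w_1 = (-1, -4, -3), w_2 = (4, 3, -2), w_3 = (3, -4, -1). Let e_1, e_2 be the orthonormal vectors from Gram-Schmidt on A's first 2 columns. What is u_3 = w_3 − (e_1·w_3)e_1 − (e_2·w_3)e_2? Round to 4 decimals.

u_3 = (2.4434, -2.0122, 1.8685)

w_1 = (-1, -4, -3); ‖w_1‖ = 5.0990, so e_1 = (-0.1961, -0.7845, -0.5883).
e_1·w_2 = (-0.1961)·4 + (-0.7845)·3 + (-0.5883)·(-2) = -1.9612.
u_2 = w_2 + 1.9612·e_1 = (3.6154, 1.4615, -3.1538).
‖u_2‖ = 5.0154, so e_2 = (0.7209, 0.2914, -0.6288).
e_1·w_3 = (-0.1961)·3 + (-0.7845)·(-4) + (-0.5883)·(-1) = 3.1379; e_2·w_3 = 0.7209·3 + 0.2914·(-4) + (-0.6288)·(-1) = 1.6258.
u_3 = w_3 − 3.1379·e_1 − 1.6258·e_2 = (2.4434, -2.0122, 1.8685).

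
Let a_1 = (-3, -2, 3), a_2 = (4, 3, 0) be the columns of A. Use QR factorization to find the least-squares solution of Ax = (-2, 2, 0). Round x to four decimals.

a_1 = (-3, -2, 3); ‖a_1‖ = 4.6904, so q_1 = (-0.6396, -0.4264, 0.6396).
q_1·a_2 = (-0.6396)·4 + (-0.4264)·3 + 0.6396·0 = -3.8376.
u_2 = a_2 + 3.8376·q_1 = (1.5455, 1.3636, 2.4545).
‖u_2‖ = 3.2051, so q_2 = (0.4822, 0.4255, 0.7658).
Qᵀb = (0.4264, -0.1135).
Back-substitute: x_2 = -0.1135/3.2051 = -0.0354.
x_1 = (0.4264 + 3.8376·(-0.0354))/4.6904 = 0.0619.

x = (0.0619, -0.0354)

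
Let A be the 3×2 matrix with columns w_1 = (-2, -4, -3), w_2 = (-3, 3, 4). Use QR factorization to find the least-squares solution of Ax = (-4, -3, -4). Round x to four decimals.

e_1 = w_1/‖w_1‖ = (-2, -4, -3)/5.3852 = (-0.3714, -0.7428, -0.5571).
r_{12} = e_1·w_2 = -3.3425.
u_2 = w_2 + 3.3425·e_1 = (-4.2414, 0.5172, 2.1379).
‖u_2‖ = 4.7778, so e_2 = (-0.8877, 0.1083, 0.4475).
Qᵀb = (5.9423, 1.4362).
Back-substitute: x_2 = 1.4362/4.7778 = 0.3006.
x_1 = (5.9423 + 3.3425·0.3006)/5.3852 = 1.2900.

x = (1.2900, 0.3006)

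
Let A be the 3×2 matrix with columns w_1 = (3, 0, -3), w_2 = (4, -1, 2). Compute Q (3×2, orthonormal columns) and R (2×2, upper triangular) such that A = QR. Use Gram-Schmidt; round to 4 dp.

Q = [[0.7071, 0.6882], [0.0000, -0.2294], [-0.7071, 0.6882]], R = [[4.2426, 1.4142], [0.0000, 4.3589]]

e_1 = w_1/‖w_1‖ = (3, 0, -3)/4.2426 = (0.7071, 0.0000, -0.7071).
r_{12} = e_1·w_2 = 1.4142.
u_2 = w_2 − 1.4142·e_1 = (3.0000, -1.0000, 3.0000).
‖u_2‖ = 4.3589, so e_2 = (0.6882, -0.2294, 0.6882).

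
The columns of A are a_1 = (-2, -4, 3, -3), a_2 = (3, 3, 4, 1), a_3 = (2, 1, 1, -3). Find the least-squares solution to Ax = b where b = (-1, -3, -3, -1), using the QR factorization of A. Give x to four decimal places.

x = (0.0128, -0.7594, 0.1695)

a_1 = (-2, -4, 3, -3); ‖a_1‖ = 6.1644, so e_1 = (-0.3244, -0.6489, 0.4867, -0.4867).
e_1·a_2 = (-0.3244)·3 + (-0.6489)·3 + 0.4867·4 + (-0.4867)·1 = -1.4600.
u_2 = a_2 + 1.4600·e_1 = (2.5263, 2.0526, 4.7105, 0.2895).
‖u_2‖ = 5.7331, so e_2 = (0.4407, 0.3580, 0.8216, 0.0505).
e_1·a_3 = (-0.3244)·2 + (-0.6489)·1 + 0.4867·1 + (-0.4867)·(-3) = 0.6489; e_2·a_3 = 0.4407·2 + 0.3580·1 + 0.8216·1 + 0.0505·(-3) = 1.9095.
u_3 = a_3 − 0.6489·e_1 − 1.9095·e_2 = (1.3691, 0.7374, -0.8847, -2.7806).
‖u_3‖ = 3.3065, so e_3 = (0.4141, 0.2230, -0.2676, -0.8410).
Qᵀb = (1.2978, -4.0302, 0.5606).
Back-substitute: x_3 = 0.5606/3.3065 = 0.1695.
x_2 = (-4.0302 − 1.9095·0.1695)/5.7331 = -0.7594.
x_1 = (1.2978 + 1.4600·(-0.7594) − 0.6489·0.1695)/6.1644 = 0.0128.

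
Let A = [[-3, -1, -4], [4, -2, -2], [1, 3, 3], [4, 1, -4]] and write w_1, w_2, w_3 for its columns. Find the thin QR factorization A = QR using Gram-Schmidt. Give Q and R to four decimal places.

Q = [[-0.4629, -0.2220, -0.6955], [0.6172, -0.5674, 0.1493], [0.1543, 0.7647, 0.0996], [0.6172, 0.2097, -0.6958]], R = [[6.4807, 0.3086, -1.3887], [0.0000, 3.8607, 3.4783], [0.0000, 0.0000, 5.5653]]

w_1 = (-3, 4, 1, 4); ‖w_1‖ = 6.4807, so e_1 = (-0.4629, 0.6172, 0.1543, 0.6172).
e_1·w_2 = (-0.4629)·(-1) + 0.6172·(-2) + 0.1543·3 + 0.6172·1 = 0.3086.
u_2 = w_2 − 0.3086·e_1 = (-0.8571, -2.1905, 2.9524, 0.8095).
‖u_2‖ = 3.8607, so e_2 = (-0.2220, -0.5674, 0.7647, 0.2097).
e_1·w_3 = (-0.4629)·(-4) + 0.6172·(-2) + 0.1543·3 + 0.6172·(-4) = -1.3887; e_2·w_3 = (-0.2220)·(-4) + (-0.5674)·(-2) + 0.7647·3 + 0.2097·(-4) = 3.4783.
u_3 = w_3 + 1.3887·e_1 − 3.4783·e_2 = (-3.8706, 0.8307, 0.5543, -3.8722).
‖u_3‖ = 5.5653, so e_3 = (-0.6955, 0.1493, 0.0996, -0.6958).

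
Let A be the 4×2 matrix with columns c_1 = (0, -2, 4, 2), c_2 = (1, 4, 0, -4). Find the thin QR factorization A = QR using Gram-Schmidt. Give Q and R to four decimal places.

q_1 = c_1/‖c_1‖ = (0, -2, 4, 2)/4.8990 = (0.0000, -0.4082, 0.8165, 0.4082).
r_{12} = q_1·c_2 = -3.2660.
u_2 = c_2 + 3.2660·q_1 = (1.0000, 2.6667, 2.6667, -2.6667).
‖u_2‖ = 4.7258, so q_2 = (0.2116, 0.5643, 0.5643, -0.5643).

Q = [[0.0000, 0.2116], [-0.4082, 0.5643], [0.8165, 0.5643], [0.4082, -0.5643]], R = [[4.8990, -3.2660], [0.0000, 4.7258]]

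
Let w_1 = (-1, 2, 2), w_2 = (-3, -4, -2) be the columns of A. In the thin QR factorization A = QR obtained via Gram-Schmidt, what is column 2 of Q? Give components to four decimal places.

e_2 = (-0.8944, -0.4472, 0.0000)

e_1 = w_1/‖w_1‖ = (-1, 2, 2)/3.0000 = (-0.3333, 0.6667, 0.6667).
r_{12} = e_1·w_2 = -3.0000.
u_2 = w_2 + 3.0000·e_1 = (-4.0000, -2.0000, 0.0000).
‖u_2‖ = 4.4721, so e_2 = (-0.8944, -0.4472, 0.0000).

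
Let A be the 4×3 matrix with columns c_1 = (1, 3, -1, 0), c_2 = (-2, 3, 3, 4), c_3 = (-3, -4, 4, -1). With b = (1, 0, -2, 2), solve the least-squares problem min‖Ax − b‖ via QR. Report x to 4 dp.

q_1 = c_1/‖c_1‖ = (1, 3, -1, 0)/3.3166 = (0.3015, 0.9045, -0.3015, 0.0000).
r_{12} = q_1·c_2 = 1.2060.
u_2 = c_2 − 1.2060·q_1 = (-2.3636, 1.9091, 3.3636, 4.0000).
‖u_2‖ = 6.0453, so q_2 = (-0.3910, 0.3158, 0.5564, 0.6617).
r_{13} = q_1·c_3 = -5.7287; r_{23} = q_2·c_3 = 1.4737.
u_3 = c_3 + 5.7287·q_1 − 1.4737·q_2 = (-0.6965, 0.7164, 1.4527, -1.9751).
‖u_3‖ = 2.6476, so q_3 = (-0.2631, 0.2706, 0.5487, -0.7460).
Qᵀb = (0.9045, -0.1805, -2.8525).
Back-substitute: x_3 = -2.8525/2.6476 = -1.0774.
x_2 = (-0.1805 − 1.4737·(-1.0774))/6.0453 = 0.2328.
x_1 = (0.9045 − 1.2060·0.2328 + 5.7287·(-1.0774))/3.3166 = -1.6728.

x = (-1.6728, 0.2328, -1.0774)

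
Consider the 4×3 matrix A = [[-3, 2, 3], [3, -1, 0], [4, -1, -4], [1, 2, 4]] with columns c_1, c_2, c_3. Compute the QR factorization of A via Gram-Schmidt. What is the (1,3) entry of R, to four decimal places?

r_{13} = -3.5496

c_1 = (-3, 3, 4, 1); ‖c_1‖ = 5.9161, so q_1 = (-0.5071, 0.5071, 0.6761, 0.1690).
r_{13} = q_1·c_3 = -3.5496.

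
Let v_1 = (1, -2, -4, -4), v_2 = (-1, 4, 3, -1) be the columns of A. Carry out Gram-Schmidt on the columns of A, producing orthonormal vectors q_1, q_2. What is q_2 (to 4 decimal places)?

q_2 = (-0.1234, 0.7034, 0.2653, -0.6478)

v_1 = (1, -2, -4, -4); ‖v_1‖ = 6.0828, so q_1 = (0.1644, -0.3288, -0.6576, -0.6576).
q_1·v_2 = 0.1644·(-1) + (-0.3288)·4 + (-0.6576)·3 + (-0.6576)·(-1) = -2.7948.
u_2 = v_2 + 2.7948·q_1 = (-0.5405, 3.0811, 1.1622, -2.8378).
‖u_2‖ = 4.3805, so q_2 = (-0.1234, 0.7034, 0.2653, -0.6478).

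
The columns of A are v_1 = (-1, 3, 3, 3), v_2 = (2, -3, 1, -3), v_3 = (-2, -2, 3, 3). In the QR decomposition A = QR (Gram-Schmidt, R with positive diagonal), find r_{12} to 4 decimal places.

v_1 = (-1, 3, 3, 3); ‖v_1‖ = 5.2915, so e_1 = (-0.1890, 0.5669, 0.5669, 0.5669).
r_{12} = e_1·v_2 = -3.2127.

r_{12} = -3.2127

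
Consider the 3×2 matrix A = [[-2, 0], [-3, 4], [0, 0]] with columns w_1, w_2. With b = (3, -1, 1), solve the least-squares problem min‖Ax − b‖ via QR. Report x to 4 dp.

x = (-1.5000, -1.3750)

w_1 = (-2, -3, 0); ‖w_1‖ = 3.6056, so e_1 = (-0.5547, -0.8321, 0.0000).
e_1·w_2 = (-0.5547)·0 + (-0.8321)·4 + 0.0000·0 = -3.3282.
u_2 = w_2 + 3.3282·e_1 = (-1.8462, 1.2308, 0.0000).
‖u_2‖ = 2.2188, so e_2 = (-0.8321, 0.5547, 0.0000).
Qᵀb = (-0.8321, -3.0509).
Back-substitute: x_2 = -3.0509/2.2188 = -1.3750.
x_1 = (-0.8321 + 3.3282·(-1.3750))/3.6056 = -1.5000.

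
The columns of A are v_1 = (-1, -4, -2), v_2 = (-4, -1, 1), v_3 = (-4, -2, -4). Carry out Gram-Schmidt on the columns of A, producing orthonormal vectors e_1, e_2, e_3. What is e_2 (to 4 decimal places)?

v_1 = (-1, -4, -2); ‖v_1‖ = 4.5826, so e_1 = (-0.2182, -0.8729, -0.4364).
e_1·v_2 = (-0.2182)·(-4) + (-0.8729)·(-1) + (-0.4364)·1 = 1.3093.
u_2 = v_2 − 1.3093·e_1 = (-3.7143, 0.1429, 1.5714).
‖u_2‖ = 4.0356, so e_2 = (-0.9204, 0.0354, 0.3894).

e_2 = (-0.9204, 0.0354, 0.3894)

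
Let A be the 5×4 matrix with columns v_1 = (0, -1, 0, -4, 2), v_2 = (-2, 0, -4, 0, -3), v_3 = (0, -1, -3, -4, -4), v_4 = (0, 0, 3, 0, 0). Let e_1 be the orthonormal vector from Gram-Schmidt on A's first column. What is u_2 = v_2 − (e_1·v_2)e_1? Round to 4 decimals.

u_2 = (-2.0000, -0.2857, -4.0000, -1.1429, -2.4286)

v_1 = (0, -1, 0, -4, 2); ‖v_1‖ = 4.5826, so e_1 = (0.0000, -0.2182, 0.0000, -0.8729, 0.4364).
e_1·v_2 = 0.0000·(-2) + (-0.2182)·0 + 0.0000·(-4) + (-0.8729)·0 + 0.4364·(-3) = -1.3093.
u_2 = v_2 + 1.3093·e_1 = (-2.0000, -0.2857, -4.0000, -1.1429, -2.4286).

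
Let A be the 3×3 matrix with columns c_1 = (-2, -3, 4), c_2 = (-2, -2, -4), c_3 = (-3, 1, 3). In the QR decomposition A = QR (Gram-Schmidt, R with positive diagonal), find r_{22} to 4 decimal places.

c_1 = (-2, -3, 4); ‖c_1‖ = 5.3852, so e_1 = (-0.3714, -0.5571, 0.7428).
e_1·c_2 = (-0.3714)·(-2) + (-0.5571)·(-2) + 0.7428·(-4) = -1.1142.
u_2 = c_2 + 1.1142·e_1 = (-2.4138, -2.6207, -3.1724).
r_{22} = ‖u_2‖ = 4.7706.

r_{22} = 4.7706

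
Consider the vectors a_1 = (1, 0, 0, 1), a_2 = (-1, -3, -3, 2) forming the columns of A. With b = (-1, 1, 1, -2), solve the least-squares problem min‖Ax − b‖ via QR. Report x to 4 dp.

a_1 = (1, 0, 0, 1); ‖a_1‖ = 1.4142, so e_1 = (0.7071, 0.0000, 0.0000, 0.7071).
e_1·a_2 = 0.7071·(-1) + 0.0000·(-3) + 0.0000·(-3) + 0.7071·2 = 0.7071.
u_2 = a_2 − 0.7071·e_1 = (-1.5000, -3.0000, -3.0000, 1.5000).
‖u_2‖ = 4.7434, so e_2 = (-0.3162, -0.6325, -0.6325, 0.3162).
Qᵀb = (-2.1213, -1.5811).
Back-substitute: x_2 = -1.5811/4.7434 = -0.3333.
x_1 = (-2.1213 − 0.7071·(-0.3333))/1.4142 = -1.3333.

x = (-1.3333, -0.3333)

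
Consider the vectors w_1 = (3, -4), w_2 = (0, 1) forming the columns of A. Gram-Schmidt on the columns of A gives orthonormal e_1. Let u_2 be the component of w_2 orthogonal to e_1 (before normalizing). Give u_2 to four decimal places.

u_2 = (0.4800, 0.3600)

w_1 = (3, -4); ‖w_1‖ = 5.0000, so e_1 = (0.6000, -0.8000).
e_1·w_2 = 0.6000·0 + (-0.8000)·1 = -0.8000.
u_2 = w_2 + 0.8000·e_1 = (0.4800, 0.3600).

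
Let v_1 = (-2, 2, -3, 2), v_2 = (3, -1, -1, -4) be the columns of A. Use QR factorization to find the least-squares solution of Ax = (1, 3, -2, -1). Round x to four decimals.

x = (0.7387, 0.5779)

q_1 = v_1/‖v_1‖ = (-2, 2, -3, 2)/4.5826 = (-0.4364, 0.4364, -0.6547, 0.4364).
r_{12} = q_1·v_2 = -2.8368.
u_2 = v_2 + 2.8368·q_1 = (1.7619, 0.2381, -2.8571, -2.7619).
‖u_2‖ = 4.3534, so q_2 = (0.4047, 0.0547, -0.6563, -0.6344).
Qᵀb = (1.7457, 2.5158).
Back-substitute: x_2 = 2.5158/4.3534 = 0.5779.
x_1 = (1.7457 + 2.8368·0.5779)/4.5826 = 0.7387.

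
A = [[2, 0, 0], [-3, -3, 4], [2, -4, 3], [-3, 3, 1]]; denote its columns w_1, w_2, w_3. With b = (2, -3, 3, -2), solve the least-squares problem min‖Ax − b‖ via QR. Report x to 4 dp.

w_1 = (2, -3, 2, -3); ‖w_1‖ = 5.0990, so e_1 = (0.3922, -0.5883, 0.3922, -0.5883).
e_1·w_2 = 0.3922·0 + (-0.5883)·(-3) + 0.3922·(-4) + (-0.5883)·3 = -1.5689.
u_2 = w_2 + 1.5689·e_1 = (0.6154, -3.9231, -3.3846, 2.0769).
‖u_2‖ = 5.6159, so e_2 = (0.1096, -0.6986, -0.6027, 0.3698).
e_1·w_3 = 0.3922·0 + (-0.5883)·4 + 0.3922·3 + (-0.5883)·1 = -1.7650; e_2·w_3 = 0.1096·0 + (-0.6986)·4 + (-0.6027)·3 + 0.3698·1 = -4.2325.
u_3 = w_3 + 1.7650·e_1 + 4.2325·e_2 = (1.1561, 0.0049, 1.1415, 1.5268).
‖u_3‖ = 2.2295, so e_3 = (0.5185, 0.0022, 0.5120, 0.6848).
Qᵀb = (4.9029, -0.2329, 1.1968).
Back-substitute: x_3 = 1.1968/2.2295 = 0.5368.
x_2 = (-0.2329 + 4.2325·0.5368)/5.6159 = 0.3631.
x_1 = (4.9029 + 1.5689·0.3631 + 1.7650·0.5368)/5.0990 = 1.2591.

x = (1.2591, 0.3631, 0.5368)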